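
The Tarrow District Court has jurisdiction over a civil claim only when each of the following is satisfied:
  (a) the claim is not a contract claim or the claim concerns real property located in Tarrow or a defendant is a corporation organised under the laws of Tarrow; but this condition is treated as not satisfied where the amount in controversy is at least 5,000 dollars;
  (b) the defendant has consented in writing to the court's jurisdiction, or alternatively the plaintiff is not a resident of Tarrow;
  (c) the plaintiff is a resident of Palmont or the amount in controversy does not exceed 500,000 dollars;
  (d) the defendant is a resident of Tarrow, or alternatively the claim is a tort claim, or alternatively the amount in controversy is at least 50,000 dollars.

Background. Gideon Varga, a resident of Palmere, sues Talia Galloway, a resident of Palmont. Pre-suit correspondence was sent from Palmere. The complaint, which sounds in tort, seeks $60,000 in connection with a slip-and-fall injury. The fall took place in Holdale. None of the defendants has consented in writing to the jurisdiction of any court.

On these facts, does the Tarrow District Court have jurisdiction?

No

The Tarrow District Court:
  (a) The claim is a tort claim, not a contract claim, which satisfies one of the alternatives. However, the amount in controversy is 60,000 dollars, which meets the USD 5,000 floor, which falls within the stated exception and so defeats the condition. Condition not met.
  (b) The plaintiff resides in Palmere, which is not Tarrow, so this disjunct is met. Satisfied.
  (c) The amount in controversy is $60,000, within the USD 500,000 ceiling, so this disjunct is met. Met.
  (d) The claim is a tort claim, so one alternative holds. Satisfied.
  → The court lacks jurisdiction.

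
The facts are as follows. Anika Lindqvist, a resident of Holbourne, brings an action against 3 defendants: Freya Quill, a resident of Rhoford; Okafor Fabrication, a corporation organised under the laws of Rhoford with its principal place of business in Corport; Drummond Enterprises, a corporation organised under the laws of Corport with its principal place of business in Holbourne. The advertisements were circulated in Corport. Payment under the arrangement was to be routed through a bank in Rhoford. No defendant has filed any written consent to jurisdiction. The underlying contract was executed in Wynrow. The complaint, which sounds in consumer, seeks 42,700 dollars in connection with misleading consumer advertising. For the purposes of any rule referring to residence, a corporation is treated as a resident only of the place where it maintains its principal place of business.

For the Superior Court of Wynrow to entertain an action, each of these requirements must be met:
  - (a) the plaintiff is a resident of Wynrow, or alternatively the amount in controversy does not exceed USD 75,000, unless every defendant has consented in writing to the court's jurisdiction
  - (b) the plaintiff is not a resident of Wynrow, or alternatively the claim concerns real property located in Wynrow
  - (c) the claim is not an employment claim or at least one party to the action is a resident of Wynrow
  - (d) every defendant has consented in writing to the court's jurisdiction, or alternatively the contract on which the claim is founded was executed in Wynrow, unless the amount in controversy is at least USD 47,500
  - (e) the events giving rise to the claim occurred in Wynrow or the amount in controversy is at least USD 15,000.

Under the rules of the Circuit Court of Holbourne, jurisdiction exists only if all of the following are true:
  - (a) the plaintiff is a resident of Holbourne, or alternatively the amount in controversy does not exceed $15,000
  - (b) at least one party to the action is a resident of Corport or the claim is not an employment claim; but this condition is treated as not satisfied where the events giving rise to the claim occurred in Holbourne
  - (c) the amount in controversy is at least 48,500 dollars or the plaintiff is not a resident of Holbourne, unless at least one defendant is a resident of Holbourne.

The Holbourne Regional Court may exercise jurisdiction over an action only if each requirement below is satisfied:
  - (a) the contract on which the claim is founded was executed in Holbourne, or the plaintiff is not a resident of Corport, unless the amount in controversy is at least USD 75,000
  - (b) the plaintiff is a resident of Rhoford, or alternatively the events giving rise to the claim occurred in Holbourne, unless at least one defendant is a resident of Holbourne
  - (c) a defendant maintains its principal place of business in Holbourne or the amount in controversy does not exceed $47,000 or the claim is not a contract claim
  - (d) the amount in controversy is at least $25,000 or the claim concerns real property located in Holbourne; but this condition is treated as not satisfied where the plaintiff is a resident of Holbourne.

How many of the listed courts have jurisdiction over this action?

The Superior Court of Wynrow:
  (a) The amount in controversy is USD 42,700, within the $75,000 ceiling — that alternative is enough. Met.
  (b) The plaintiff resides in Holbourne, which is not Wynrow, so this disjunct is met. Satisfied.
  (c) The claim is a consumer claim, not an employment claim — that alternative is enough. Satisfied.
  (d) The contract was executed in Wynrow — that alternative is enough. Met.
  (e) The amount in controversy is $42,700, which meets the 15,000 dollars floor — that alternative is enough. Condition met.
  → All conditions met; jurisdiction exists.
The Circuit Court of Holbourne:
  (a) The plaintiff resides in Holbourne, which satisfies one of the alternatives. Satisfied.
  (b) Okafor Fabrication resides in Corport, which satisfies one of the alternatives. And the carve-out is inapplicable — the operative events occurred in Corport, not Holbourne. Satisfied.
  (c) The amount in controversy is USD 42,700, below the USD 48,500 floor; the plaintiff resides in Holbourne — every alternative fails. The proviso rescues it, though: Drummond Enterprises resides in Holbourne. Condition met.
  → The court has jurisdiction.
The Holbourne Regional Court:
  (a) The plaintiff resides in Holbourne, which is not Corport, which satisfies one of the alternatives. Satisfied.
  (b) The plaintiff resides in Holbourne, not Rhoford; the operative events occurred in Corport, not Holbourne — every alternative fails. The proviso rescues it, though: Drummond Enterprises resides in Holbourne. Met.
  (c) Drummond Enterprises has its principal place of business in Holbourne, so one alternative holds. Met.
  (d) The amount in controversy is USD 42,700, which meets the 25,000 dollars floor, so this disjunct is met. But the plaintiff resides in Holbourne, triggering the carve-out and defeating this condition. Condition not met.
  → At least one condition fails; no jurisdiction.
Courts with jurisdiction: the Superior Court of Wynrow, the Circuit Court of Holbourne — 2 in total.

2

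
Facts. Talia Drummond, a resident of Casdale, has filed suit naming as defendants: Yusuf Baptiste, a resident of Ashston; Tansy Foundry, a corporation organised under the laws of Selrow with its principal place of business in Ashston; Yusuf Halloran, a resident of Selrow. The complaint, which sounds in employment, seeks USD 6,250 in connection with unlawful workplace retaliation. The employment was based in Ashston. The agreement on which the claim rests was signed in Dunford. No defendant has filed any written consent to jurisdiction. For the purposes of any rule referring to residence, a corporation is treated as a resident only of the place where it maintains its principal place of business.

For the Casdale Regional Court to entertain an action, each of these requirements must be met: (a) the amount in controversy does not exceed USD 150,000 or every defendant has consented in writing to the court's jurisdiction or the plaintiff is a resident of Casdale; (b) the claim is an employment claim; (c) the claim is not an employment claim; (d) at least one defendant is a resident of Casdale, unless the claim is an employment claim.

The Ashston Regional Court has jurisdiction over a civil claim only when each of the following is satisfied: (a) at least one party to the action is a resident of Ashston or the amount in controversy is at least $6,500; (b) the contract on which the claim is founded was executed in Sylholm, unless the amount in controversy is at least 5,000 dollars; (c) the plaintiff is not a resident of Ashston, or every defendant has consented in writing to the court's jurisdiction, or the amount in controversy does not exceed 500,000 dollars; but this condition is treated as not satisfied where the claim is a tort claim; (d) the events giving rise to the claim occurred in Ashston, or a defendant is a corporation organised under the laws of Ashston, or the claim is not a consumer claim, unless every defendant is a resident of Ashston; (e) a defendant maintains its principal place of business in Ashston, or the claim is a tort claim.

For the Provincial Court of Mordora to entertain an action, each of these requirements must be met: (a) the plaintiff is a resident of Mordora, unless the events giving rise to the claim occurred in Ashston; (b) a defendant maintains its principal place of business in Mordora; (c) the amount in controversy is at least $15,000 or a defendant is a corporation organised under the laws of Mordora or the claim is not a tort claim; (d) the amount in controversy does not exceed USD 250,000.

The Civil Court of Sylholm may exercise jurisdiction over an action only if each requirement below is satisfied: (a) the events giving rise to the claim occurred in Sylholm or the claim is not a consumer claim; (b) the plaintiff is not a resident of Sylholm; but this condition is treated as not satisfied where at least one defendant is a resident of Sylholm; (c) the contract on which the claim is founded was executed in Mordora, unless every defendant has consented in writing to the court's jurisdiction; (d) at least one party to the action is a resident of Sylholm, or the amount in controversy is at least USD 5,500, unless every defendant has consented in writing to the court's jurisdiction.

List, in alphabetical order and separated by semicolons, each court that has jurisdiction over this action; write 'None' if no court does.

The Casdale Regional Court:
  (a) The amount in controversy is $6,250, within the 150,000 dollars ceiling — that alternative is enough. Satisfied.
  (b) The claim is an employment claim. Condition met.
  (c) The claim is an employment claim. Not met.
  (d) No defendant resides in Casdale (they reside in Ashston, Ashston, Selrow). The proviso rescues it, though: the claim is an employment claim. Condition met.
  → At least one condition fails; no jurisdiction.
The Ashston Regional Court:
  (a) Yusuf Baptiste resides in Ashston, so one alternative holds. Met.
  (b) The contract was executed in Dunford, not Sylholm. But the amount in controversy is 6,250 dollars, which meets the 5,000 dollars floor, and the 'unless' clause therefore excuses the requirement. Satisfied.
  (c) The plaintiff resides in Casdale, which is not Ashston, which satisfies one of the alternatives. The carve-out does not apply: the claim is an employment claim, not a tort claim. Met.
  (d) The operative events occurred in Ashston, so one alternative holds. Condition met.
  (e) Tansy Foundry has its principal place of business in Ashston, so one alternative holds. Condition met.
  → The court has jurisdiction.
The Provincial Court of Mordora:
  (a) The plaintiff resides in Casdale, not Mordora. But the operative events occurred in Ashston, and the 'unless' clause therefore excuses the requirement. Met.
  (b) The corporate defendant(s) have their principal place of business in Ashston, not Mordora. Fails.
  (c) The claim is an employment claim, not a tort claim, so this disjunct is met. Condition met.
  (d) The amount in controversy is $6,250, within the 250,000 dollars ceiling. Met.
  → At least one condition fails; no jurisdiction.
The Civil Court of Sylholm:
  (a) The claim is an employment claim, not a consumer claim, so one alternative holds. Satisfied.
  (b) The plaintiff resides in Casdale, which is not Sylholm. The carve-out does not apply: no defendant resides in Sylholm (they reside in Ashston, Ashston, Selrow). Met.
  (c) The contract was executed in Dunford, not Mordora. The proviso offers no rescue either, since no such written consent has been filed. Condition not met.
  (d) The amount in controversy is $6,250, which meets the $5,500 floor — that alternative is enough. Condition met.
  → No jurisdiction.

the Ashston Regional Court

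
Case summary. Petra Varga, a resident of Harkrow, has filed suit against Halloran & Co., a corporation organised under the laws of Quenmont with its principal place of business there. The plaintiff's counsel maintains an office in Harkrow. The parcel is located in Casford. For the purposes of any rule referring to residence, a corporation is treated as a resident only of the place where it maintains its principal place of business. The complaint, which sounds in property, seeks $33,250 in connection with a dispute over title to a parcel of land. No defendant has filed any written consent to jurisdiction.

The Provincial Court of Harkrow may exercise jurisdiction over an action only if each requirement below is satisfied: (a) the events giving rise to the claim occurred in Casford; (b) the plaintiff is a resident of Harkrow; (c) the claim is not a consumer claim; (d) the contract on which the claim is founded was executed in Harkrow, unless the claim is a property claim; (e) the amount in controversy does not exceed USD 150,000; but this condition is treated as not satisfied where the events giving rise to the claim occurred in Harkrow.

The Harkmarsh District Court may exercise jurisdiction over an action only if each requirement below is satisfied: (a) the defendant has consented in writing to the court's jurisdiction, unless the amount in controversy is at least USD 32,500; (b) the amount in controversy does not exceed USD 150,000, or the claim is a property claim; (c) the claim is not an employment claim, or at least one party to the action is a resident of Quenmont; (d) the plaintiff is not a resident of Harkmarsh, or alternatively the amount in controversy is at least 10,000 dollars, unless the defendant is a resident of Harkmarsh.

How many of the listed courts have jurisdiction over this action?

2

The Provincial Court of Harkrow:
  (a) The operative events occurred in Casford. Condition met.
  (b) The plaintiff resides in Harkrow. Condition met.
  (c) The claim is a property claim, not a consumer claim. Condition met.
  (d) No contract (and hence no place of execution) is alleged. However, the claim is a property claim, so the 'unless' proviso supplies this condition. Met.
  (e) The amount in controversy is 33,250 dollars, within the 150,000 dollars ceiling. And the carve-out is inapplicable — the operative events occurred in Casford, not Harkrow. Satisfied.
  → All conditions met; jurisdiction exists.
The Harkmarsh District Court:
  (a) No such written consent has been filed. However, the amount in controversy is $33,250, which meets the $32,500 floor, so the 'unless' proviso supplies this condition. Satisfied.
  (b) The amount in controversy is $33,250, within the $150,000 ceiling, which satisfies one of the alternatives. Met.
  (c) The claim is a property claim, not an employment claim, so one alternative holds. Satisfied.
  (d) The plaintiff resides in Harkrow, which is not Harkmarsh, so one alternative holds. Condition met.
  → Jurisdiction lies.
Courts with jurisdiction: the Provincial Court of Harkrow, the Harkmarsh District Court — 2 in total.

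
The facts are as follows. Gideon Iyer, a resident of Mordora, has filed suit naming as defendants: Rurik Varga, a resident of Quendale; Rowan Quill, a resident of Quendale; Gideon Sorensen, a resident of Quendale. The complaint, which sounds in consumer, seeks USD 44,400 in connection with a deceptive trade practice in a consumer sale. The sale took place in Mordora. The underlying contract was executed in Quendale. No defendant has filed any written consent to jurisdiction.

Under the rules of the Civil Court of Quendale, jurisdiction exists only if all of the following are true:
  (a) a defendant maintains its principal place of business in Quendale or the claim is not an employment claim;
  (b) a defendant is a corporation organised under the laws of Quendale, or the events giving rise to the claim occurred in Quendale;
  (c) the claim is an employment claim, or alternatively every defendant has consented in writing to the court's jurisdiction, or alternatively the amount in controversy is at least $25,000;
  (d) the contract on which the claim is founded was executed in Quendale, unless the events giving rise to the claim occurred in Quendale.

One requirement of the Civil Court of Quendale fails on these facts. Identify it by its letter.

The Civil Court of Quendale:
  (a) The claim is a consumer claim, not an employment claim — that alternative is enough. Satisfied.
  (b) No defendant is a corporation; the operative events occurred in Mordora, not Quendale — no alternative holds. Fails.
  (c) The amount in controversy is USD 44,400, which meets the 25,000 dollars floor, so this disjunct is met. Condition met.
  (d) The contract was executed in Quendale. Condition met.
Only condition (b) fails.

(b)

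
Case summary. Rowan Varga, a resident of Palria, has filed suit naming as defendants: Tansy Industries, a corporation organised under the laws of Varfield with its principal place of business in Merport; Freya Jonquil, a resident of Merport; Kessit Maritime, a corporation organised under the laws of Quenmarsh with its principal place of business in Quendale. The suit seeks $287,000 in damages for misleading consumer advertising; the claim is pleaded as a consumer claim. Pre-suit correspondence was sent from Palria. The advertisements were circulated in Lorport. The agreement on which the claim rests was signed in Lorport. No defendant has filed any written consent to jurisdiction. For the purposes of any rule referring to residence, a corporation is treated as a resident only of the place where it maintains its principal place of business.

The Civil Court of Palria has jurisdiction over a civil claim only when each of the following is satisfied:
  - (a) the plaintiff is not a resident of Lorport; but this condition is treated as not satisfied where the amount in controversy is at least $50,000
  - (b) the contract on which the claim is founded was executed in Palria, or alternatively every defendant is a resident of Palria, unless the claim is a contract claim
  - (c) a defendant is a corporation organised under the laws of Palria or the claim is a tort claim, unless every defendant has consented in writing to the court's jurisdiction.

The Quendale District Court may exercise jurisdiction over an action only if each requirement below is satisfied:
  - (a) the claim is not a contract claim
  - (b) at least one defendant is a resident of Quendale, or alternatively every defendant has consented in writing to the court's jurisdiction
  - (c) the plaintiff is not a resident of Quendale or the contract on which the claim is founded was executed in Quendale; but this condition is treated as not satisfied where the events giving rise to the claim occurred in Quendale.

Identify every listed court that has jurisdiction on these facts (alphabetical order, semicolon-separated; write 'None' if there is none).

The Civil Court of Palria:
  (a) The plaintiff resides in Palria, which is not Lorport. However, the amount in controversy is 287,000 dollars, which meets the $50,000 floor, which falls within the stated exception and so defeats the condition. Not satisfied.
  (b) The contract was executed in Lorport, not Palria; the defendants reside as follows — Tansy Industries in Merport, Freya Jonquil in Merport, Kessit Maritime in Quendale — not all in Palria — every alternative fails. The proviso offers no rescue either, since the claim is a consumer claim, not a contract claim. Not satisfied.
  (c) The corporate defendant(s) are organised in Quenmarsh, Varfield, not Palria; the claim is a consumer claim, not a tort claim — no alternative holds. And no such written consent has been filed, so the proviso does not save it. Not satisfied.
  → Not every requirement is met — no jurisdiction.
The Quendale District Court:
  (a) The claim is a consumer claim, not a contract claim. Satisfied.
  (b) Kessit Maritime resides in Quendale, so one alternative holds. Met.
  (c) The plaintiff resides in Palria, which is not Quendale — that alternative is enough. The exception is not triggered, since the operative events occurred in Lorport, not Quendale. Condition met.
  → All conditions met; jurisdiction exists.

the Quendale District Court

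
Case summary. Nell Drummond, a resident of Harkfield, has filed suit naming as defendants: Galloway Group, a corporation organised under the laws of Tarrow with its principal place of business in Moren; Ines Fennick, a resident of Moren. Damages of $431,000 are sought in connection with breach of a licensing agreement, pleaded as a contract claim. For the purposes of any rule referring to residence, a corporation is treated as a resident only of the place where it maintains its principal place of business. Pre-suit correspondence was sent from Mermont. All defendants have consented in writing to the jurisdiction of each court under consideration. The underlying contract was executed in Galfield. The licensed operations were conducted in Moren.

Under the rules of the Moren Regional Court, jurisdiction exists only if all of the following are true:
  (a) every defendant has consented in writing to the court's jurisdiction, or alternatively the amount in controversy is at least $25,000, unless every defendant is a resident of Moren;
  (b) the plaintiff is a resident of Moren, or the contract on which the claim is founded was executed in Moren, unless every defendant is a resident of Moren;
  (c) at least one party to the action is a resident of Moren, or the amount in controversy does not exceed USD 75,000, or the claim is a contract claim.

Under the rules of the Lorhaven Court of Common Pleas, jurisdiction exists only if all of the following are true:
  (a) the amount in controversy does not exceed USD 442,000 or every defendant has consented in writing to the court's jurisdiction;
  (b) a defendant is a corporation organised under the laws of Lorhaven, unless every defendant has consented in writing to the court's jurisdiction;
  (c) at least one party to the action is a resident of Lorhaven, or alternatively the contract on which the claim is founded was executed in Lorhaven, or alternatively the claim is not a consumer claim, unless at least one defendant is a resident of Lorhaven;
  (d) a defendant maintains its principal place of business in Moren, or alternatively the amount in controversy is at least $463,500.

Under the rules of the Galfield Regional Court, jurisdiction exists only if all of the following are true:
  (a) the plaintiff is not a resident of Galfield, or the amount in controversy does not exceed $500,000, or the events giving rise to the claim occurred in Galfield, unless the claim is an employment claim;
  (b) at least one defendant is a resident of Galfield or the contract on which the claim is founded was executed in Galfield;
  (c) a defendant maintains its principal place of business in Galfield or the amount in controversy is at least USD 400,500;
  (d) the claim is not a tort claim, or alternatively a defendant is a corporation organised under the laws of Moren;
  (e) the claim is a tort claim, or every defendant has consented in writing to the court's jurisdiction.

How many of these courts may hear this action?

The Moren Regional Court:
  (a) Every defendant has filed written consent, so one alternative holds. Condition met.
  (b) The plaintiff resides in Harkfield, not Moren; the contract was executed in Galfield, not Moren — none of the alternatives is met. The proviso rescues it, though: the defendants reside as follows — Galloway Group in Moren, Ines Fennick in Moren — all in Moren. Condition met.
  (c) Galloway Group resides in Moren, so this disjunct is met. Satisfied.
  → All conditions met; jurisdiction exists.
The Lorhaven Court of Common Pleas:
  (a) The amount in controversy is $431,000, within the $442,000 ceiling, which satisfies one of the alternatives. Condition met.
  (b) The corporate defendant(s) are organised in Tarrow, not Lorhaven. But every defendant has filed written consent, and the 'unless' clause therefore excuses the requirement. Met.
  (c) The claim is a contract claim, not a consumer claim, so one alternative holds. Met.
  (d) Galloway Group has its principal place of business in Moren, so one alternative holds. Met.
  → Jurisdiction lies.
The Galfield Regional Court:
  (a) The plaintiff resides in Harkfield, which is not Galfield — that alternative is enough. Condition met.
  (b) The contract was executed in Galfield, so this disjunct is met. Condition met.
  (c) The amount in controversy is USD 431,000, which meets the USD 400,500 floor — that alternative is enough. Met.
  (d) The claim is a contract claim, not a tort claim, so this disjunct is met. Met.
  (e) Every defendant has filed written consent, so this disjunct is met. Satisfied.
  → All conditions met; jurisdiction exists.
Courts with jurisdiction: the Moren Regional Court, the Lorhaven Court of Common Pleas, the Galfield Regional Court — 3 in total.

3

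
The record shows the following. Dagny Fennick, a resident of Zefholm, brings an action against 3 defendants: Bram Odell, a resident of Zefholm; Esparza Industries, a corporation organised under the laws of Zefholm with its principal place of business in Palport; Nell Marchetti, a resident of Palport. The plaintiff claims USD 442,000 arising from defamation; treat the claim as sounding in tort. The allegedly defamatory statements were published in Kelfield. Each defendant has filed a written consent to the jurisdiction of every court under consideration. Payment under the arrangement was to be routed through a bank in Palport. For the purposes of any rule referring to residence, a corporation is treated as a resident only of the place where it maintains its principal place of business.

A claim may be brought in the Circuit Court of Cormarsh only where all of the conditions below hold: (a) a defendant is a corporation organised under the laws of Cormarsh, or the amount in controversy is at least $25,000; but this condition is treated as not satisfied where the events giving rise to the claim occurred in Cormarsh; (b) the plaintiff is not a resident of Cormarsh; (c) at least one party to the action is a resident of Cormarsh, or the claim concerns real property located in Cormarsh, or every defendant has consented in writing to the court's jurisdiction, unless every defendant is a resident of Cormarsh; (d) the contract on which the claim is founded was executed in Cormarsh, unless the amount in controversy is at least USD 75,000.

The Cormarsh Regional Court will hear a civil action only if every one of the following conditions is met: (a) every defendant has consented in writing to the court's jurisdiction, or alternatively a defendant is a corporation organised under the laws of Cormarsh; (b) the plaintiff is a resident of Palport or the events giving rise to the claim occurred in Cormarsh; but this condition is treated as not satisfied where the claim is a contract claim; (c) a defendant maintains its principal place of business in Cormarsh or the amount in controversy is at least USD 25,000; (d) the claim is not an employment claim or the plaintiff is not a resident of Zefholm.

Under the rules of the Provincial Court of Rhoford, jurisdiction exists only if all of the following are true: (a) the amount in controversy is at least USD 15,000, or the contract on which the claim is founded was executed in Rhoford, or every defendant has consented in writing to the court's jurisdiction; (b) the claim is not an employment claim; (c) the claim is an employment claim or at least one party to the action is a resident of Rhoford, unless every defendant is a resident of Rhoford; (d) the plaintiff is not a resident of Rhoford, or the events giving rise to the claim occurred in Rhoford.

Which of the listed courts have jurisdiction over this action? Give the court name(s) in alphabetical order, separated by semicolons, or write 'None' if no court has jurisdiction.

the Circuit Court of Cormarsh

The Circuit Court of Cormarsh:
  (a) The amount in controversy is 442,000 dollars, which meets the $25,000 floor, so this disjunct is met. And the carve-out is inapplicable — the operative events occurred in Kelfield, not Cormarsh. Met.
  (b) The plaintiff resides in Zefholm, which is not Cormarsh. Satisfied.
  (c) Every defendant has filed written consent — that alternative is enough. Satisfied.
  (d) No contract (and hence no place of execution) is alleged. The proviso rescues it, though: the amount in controversy is 442,000 dollars, which meets the USD 75,000 floor. Satisfied.
  → All conditions met; jurisdiction exists.
The Cormarsh Regional Court:
  (a) Every defendant has filed written consent — that alternative is enough. Satisfied.
  (b) The plaintiff resides in Zefholm, not Palport; the operative events occurred in Kelfield, not Cormarsh — none of the alternatives is met. Fails.
  (c) The amount in controversy is 442,000 dollars, which meets the USD 25,000 floor, so this disjunct is met. Condition met.
  (d) The claim is a tort claim, not an employment claim, so this disjunct is met. Met.
  → At least one condition fails; no jurisdiction.
The Provincial Court of Rhoford:
  (a) The amount in controversy is 442,000 dollars, which meets the 15,000 dollars floor, which satisfies one of the alternatives. Met.
  (b) The claim is a tort claim, not an employment claim. Satisfied.
  (c) The claim is a tort claim, not an employment claim; no party resides in Rhoford — no alternative holds. And the defendants reside as follows — Bram Odell in Zefholm, Esparza Industries in Palport, Nell Marchetti in Palport — not all in Rhoford, so the proviso does not save it. Fails.
  (d) The plaintiff resides in Zefholm, which is not Rhoford, so this disjunct is met. Satisfied.
  → No jurisdiction.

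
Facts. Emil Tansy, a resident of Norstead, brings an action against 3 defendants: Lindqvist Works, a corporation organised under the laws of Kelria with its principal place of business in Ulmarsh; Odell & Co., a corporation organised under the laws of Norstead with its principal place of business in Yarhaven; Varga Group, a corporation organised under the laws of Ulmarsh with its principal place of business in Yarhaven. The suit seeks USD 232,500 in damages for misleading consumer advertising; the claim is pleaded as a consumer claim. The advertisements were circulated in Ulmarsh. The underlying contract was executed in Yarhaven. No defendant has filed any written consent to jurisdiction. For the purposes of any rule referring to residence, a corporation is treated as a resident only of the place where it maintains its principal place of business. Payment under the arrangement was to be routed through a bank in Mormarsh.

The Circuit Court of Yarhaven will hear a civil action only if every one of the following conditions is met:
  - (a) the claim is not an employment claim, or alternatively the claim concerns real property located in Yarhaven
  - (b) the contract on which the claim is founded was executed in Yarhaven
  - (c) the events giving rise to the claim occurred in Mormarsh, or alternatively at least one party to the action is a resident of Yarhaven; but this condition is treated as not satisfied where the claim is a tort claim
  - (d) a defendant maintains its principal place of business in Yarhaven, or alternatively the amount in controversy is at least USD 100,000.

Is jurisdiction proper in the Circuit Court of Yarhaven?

The Circuit Court of Yarhaven:
  (a) The claim is a consumer claim, not an employment claim, so this disjunct is met. Satisfied.
  (b) The contract was executed in Yarhaven. Condition met.
  (c) Odell & Co. resides in Yarhaven, so one alternative holds. The exception is not triggered, since the claim is a consumer claim, not a tort claim. Met.
  (d) Odell & Co. has its principal place of business in Yarhaven — that alternative is enough. Satisfied.
  → Every requirement is satisfied — jurisdiction.

Yes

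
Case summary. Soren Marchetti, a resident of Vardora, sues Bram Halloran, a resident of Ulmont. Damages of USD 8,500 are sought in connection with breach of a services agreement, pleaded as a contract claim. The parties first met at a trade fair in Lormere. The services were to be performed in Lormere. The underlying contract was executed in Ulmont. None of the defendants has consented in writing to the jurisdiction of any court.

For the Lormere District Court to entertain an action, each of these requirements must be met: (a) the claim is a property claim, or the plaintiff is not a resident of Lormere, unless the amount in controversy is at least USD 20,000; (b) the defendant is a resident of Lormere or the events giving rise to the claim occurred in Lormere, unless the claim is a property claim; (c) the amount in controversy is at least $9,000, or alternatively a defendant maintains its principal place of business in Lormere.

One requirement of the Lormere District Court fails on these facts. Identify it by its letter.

The Lormere District Court:
  (a) The plaintiff resides in Vardora, which is not Lormere — that alternative is enough. Condition met.
  (b) The operative events occurred in Lormere, which satisfies one of the alternatives. Met.
  (c) The amount in controversy is $8,500, below the 9,000 dollars floor; no defendant is a corporation — every alternative fails. Condition not met.
Only condition (c) fails.

(c)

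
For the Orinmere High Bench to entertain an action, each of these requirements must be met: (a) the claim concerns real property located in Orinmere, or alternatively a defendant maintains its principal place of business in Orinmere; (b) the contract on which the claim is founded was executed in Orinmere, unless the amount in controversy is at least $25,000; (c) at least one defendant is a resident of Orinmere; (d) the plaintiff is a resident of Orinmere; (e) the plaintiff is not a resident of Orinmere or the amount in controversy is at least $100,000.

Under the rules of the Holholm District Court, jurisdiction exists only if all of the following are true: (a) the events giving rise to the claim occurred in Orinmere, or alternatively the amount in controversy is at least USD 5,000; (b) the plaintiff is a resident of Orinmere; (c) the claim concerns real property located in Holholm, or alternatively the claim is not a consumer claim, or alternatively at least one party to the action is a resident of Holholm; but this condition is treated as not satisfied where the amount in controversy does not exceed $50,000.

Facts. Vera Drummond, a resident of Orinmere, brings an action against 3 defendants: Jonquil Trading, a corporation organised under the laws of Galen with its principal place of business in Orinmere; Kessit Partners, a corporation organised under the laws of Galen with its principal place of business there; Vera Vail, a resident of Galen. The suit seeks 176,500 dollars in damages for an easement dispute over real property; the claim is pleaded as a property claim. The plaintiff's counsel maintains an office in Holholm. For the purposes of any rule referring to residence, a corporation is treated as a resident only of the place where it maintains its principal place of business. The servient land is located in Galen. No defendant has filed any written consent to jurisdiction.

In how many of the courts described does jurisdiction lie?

The Orinmere High Bench:
  (a) Jonquil Trading has its principal place of business in Orinmere, which satisfies one of the alternatives. Met.
  (b) No contract (and hence no place of execution) is alleged. However, the amount in controversy is $176,500, which meets the USD 25,000 floor, so the 'unless' proviso supplies this condition. Satisfied.
  (c) Jonquil Trading resides in Orinmere. Satisfied.
  (d) The plaintiff resides in Orinmere. Condition met.
  (e) The amount in controversy is $176,500, which meets the 100,000 dollars floor, which satisfies one of the alternatives. Satisfied.
  → Jurisdiction lies.
The Holholm District Court:
  (a) The amount in controversy is $176,500, which meets the $5,000 floor — that alternative is enough. Satisfied.
  (b) The plaintiff resides in Orinmere. Met.
  (c) The claim is a property claim, not a consumer claim — that alternative is enough. The exception is not triggered, since the amount in controversy is 176,500 dollars, above the $50,000 ceiling. Condition met.
  → All conditions met; jurisdiction exists.
Courts with jurisdiction: the Orinmere High Bench, the Holholm District Court — 2 in total.

2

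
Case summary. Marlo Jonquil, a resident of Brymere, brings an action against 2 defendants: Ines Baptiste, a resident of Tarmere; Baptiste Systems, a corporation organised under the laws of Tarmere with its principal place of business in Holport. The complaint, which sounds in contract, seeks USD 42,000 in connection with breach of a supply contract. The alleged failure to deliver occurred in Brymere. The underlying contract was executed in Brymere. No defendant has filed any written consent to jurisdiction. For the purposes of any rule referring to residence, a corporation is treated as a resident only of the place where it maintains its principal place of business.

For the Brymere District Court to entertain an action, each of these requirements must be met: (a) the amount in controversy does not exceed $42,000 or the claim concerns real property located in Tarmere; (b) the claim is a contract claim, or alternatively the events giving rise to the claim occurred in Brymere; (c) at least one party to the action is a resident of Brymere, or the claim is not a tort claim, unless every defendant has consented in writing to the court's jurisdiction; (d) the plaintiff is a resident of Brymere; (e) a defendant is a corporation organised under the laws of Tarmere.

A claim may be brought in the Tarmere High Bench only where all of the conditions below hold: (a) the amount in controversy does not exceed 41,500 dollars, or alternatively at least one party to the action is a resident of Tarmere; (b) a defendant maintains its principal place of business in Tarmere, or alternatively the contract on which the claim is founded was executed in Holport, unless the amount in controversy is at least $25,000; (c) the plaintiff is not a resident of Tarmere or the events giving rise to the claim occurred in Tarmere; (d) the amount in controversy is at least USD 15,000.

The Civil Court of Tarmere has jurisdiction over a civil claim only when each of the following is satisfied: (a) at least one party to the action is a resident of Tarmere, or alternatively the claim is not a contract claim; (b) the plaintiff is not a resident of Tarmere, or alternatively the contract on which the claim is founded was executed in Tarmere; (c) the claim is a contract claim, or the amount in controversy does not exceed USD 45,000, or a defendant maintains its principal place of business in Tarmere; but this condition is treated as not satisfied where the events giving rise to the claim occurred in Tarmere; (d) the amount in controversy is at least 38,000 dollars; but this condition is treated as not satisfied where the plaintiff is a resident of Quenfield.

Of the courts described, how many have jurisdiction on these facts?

The Brymere District Court:
  (a) The amount in controversy is 42,000 dollars, within the $42,000 ceiling, so one alternative holds. Met.
  (b) The claim is a contract claim, so this disjunct is met. Met.
  (c) Marlo Jonquil resides in Brymere — that alternative is enough. Met.
  (d) The plaintiff resides in Brymere. Satisfied.
  (e) Baptiste Systems is organised under the laws of Tarmere. Met.
  → All conditions met; jurisdiction exists.
The Tarmere High Bench:
  (a) Ines Baptiste resides in Tarmere, so one alternative holds. Met.
  (b) The corporate defendant(s) have their principal place of business in Holport, not Tarmere; the contract was executed in Brymere, not Holport — no alternative holds. However, the amount in controversy is 42,000 dollars, which meets the USD 25,000 floor, so the 'unless' proviso supplies this condition. Satisfied.
  (c) The plaintiff resides in Brymere, which is not Tarmere, so one alternative holds. Met.
  (d) The amount in controversy is USD 42,000, which meets the 15,000 dollars floor. Condition met.
  → The court has jurisdiction.
The Civil Court of Tarmere:
  (a) Ines Baptiste resides in Tarmere, which satisfies one of the alternatives. Met.
  (b) The plaintiff resides in Brymere, which is not Tarmere, so one alternative holds. Satisfied.
  (c) The claim is a contract claim, so one alternative holds. The exception is not triggered, since the operative events occurred in Brymere, not Tarmere. Met.
  (d) The amount in controversy is USD 42,000, which meets the $38,000 floor. And the carve-out is inapplicable — the plaintiff resides in Brymere, not Quenfield. Met.
  → The court has jurisdiction.
Courts with jurisdiction: the Brymere District Court, the Tarmere High Bench, the Civil Court of Tarmere — 3 in total.

3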